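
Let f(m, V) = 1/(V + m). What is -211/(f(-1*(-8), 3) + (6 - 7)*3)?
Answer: 2321/32 ≈ 72.531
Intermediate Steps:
-211/(f(-1*(-8), 3) + (6 - 7)*3) = -211/(1/(3 - 1*(-8)) + (6 - 7)*3) = -211/(1/(3 + 8) - 1*3) = -211/(1/11 - 3) = -211/(-32/11) = -211*(-11/32) = 2321/32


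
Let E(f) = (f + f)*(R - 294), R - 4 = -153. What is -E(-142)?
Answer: -125812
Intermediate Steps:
R = -149 (R = 4 - 153 = -149)
E(f) = -886*f (E(f) = (f + f)*(-149 - 294) = (2*f)*(-443) = -886*f)
-E(-142) = -(-886)*(-142) = -1*125812 = -125812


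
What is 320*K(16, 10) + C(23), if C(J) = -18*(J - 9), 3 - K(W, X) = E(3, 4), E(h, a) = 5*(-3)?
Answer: 5508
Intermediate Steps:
E(h, a) = -15
K(W, X) = 18 (K(W, X) = 3 - 1*(-15) = 3 + 15 = 18)
C(J) = 162 - 18*J (C(J) = -18*(-9 + J) = 162 - 18*J)
320*K(16, 10) + C(23) = 320*18 + (162 - 18*23) = 5760 + (162 - 414) = 5760 - 252 = 5508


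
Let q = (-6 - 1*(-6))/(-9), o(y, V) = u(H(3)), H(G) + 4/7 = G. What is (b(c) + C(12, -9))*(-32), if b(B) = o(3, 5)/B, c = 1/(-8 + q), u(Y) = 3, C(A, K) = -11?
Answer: 1120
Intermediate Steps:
H(G) = -4/7 + G
o(y, V) = 3
q = 0 (q = (-6 + 6)*(-1/9) = 0*(-1/9) = 0)
c = -1/8 (c = 1/(-8 + 0) = 1/(-8) = -1/8 ≈ -0.12500)
b(B) = 3/B
(b(c) + C(12, -9))*(-32) = (3/(-1/8) - 11)*(-32) = (3*(-8) - 11)*(-32) = (-24 - 11)*(-32) = -35*(-32) = 1120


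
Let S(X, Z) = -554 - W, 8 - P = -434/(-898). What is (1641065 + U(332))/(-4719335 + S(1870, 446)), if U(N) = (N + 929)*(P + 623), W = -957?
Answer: -1093829807/2118800468 ≈ -0.51625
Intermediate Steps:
P = 3375/449 (P = 8 - (-434)/(-898) = 8 - (-434)*(-1)/898 = 8 - 1*217/449 = 8 - 217/449 = 3375/449 ≈ 7.5167)
S(X, Z) = 403 (S(X, Z) = -554 - 1*(-957) = -554 + 957 = 403)
U(N) = 263001758/449 + 283102*N/449 (U(N) = (N + 929)*(3375/449 + 623) = (929 + N)*(283102/449) = 263001758/449 + 283102*N/449)
(1641065 + U(332))/(-4719335 + S(1870, 446)) = (1641065 + (263001758/449 + (283102/449)*332))/(-4719335 + 403) = (1641065 + (263001758/449 + 93989864/449))/(-4718932) = (1641065 + 356991622/449)*(-1/4718932) = (1093829807/449)*(-1/4718932) = -1093829807/2118800468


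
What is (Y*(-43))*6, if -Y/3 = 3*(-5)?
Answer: -11610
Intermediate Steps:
Y = 45 (Y = -9*(-5) = -3*(-15) = 45)
(Y*(-43))*6 = (45*(-43))*6 = -1935*6 = -11610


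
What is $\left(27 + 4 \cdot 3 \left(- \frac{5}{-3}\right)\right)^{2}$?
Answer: $2209$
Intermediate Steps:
$\left(27 + 4 \cdot 3 \left(- \frac{5}{-3}\right)\right)^{2} = \left(27 + 12 \left(\left(-5\right) \left(- \frac{1}{3}\right)\right)\right)^{2} = \left(27 + 12 \cdot \frac{5}{3}\right)^{2} = \left(27 + 20\right)^{2} = 47^{2} = 2209$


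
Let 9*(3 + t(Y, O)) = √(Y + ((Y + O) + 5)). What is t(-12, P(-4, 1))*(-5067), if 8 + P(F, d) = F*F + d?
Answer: 15201 - 563*I*√10 ≈ 15201.0 - 1780.4*I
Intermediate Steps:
P(F, d) = -8 + d + F² (P(F, d) = -8 + (F*F + d) = -8 + (F² + d) = -8 + (d + F²) = -8 + d + F²)
t(Y, O) = -3 + √(5 + O + 2*Y)/9 (t(Y, O) = -3 + √(Y + ((Y + O) + 5))/9 = -3 + √(Y + ((O + Y) + 5))/9 = -3 + √(Y + (5 + O + Y))/9 = -3 + √(5 + O + 2*Y)/9)
t(-12, P(-4, 1))*(-5067) = (-3 + √(5 + (-8 + 1 + (-4)²) + 2*(-12))/9)*(-5067) = (-3 + √(5 + (-8 + 1 + 16) - 24)/9)*(-5067) = (-3 + √(5 + 9 - 24)/9)*(-5067) = (-3 + √(-10)/9)*(-5067) = (-3 + (I*√10)/9)*(-5067) = (-3 + I*√10/9)*(-5067) = 15201 - 563*I*√10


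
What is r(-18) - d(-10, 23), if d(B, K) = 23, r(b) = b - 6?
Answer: -47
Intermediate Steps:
r(b) = -6 + b
r(-18) - d(-10, 23) = (-6 - 18) - 1*23 = -24 - 23 = -47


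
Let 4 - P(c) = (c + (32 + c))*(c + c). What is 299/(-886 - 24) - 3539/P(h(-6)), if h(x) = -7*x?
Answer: 2371/68180 ≈ 0.034776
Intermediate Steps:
P(c) = 4 - 2*c*(32 + 2*c) (P(c) = 4 - (c + (32 + c))*(c + c) = 4 - (32 + 2*c)*2*c = 4 - 2*c*(32 + 2*c))
299/(-886 - 24) - 3539/P(h(-6)) = 299/(-886 - 24) - 3539/(4 - (-448)*(-6) - 4*(-7*(-6))²) = 299/(-910) - 3539/(4 - 64*42 - 4*42²) = 299*(-1/910) - 3539/(4 - 2688 - 4*1764) = -23/70 - 3539/(4 - 2688 - 7056) = -23/70 - 3539/(-9740) = -23/70 - 3539*(-1/9740) = -23/70 + 3539/9740 = 2371/68180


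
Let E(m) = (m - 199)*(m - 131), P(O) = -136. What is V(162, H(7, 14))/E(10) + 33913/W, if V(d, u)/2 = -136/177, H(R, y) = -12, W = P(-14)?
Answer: -137273519261/550502568 ≈ -249.36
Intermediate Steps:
W = -136
V(d, u) = -272/177 (V(d, u) = 2*(-136/177) = -272/177)
E(m) = (-199 + m)*(-131 + m)
V(162, H(7, 14))/E(10) + 33913/W = -272/(177*(26069 + 10² - 330*10)) + 33913/(-136) = -272/(177*(26069 + 100 - 3300)) + 33913*(-1/136) = -272/177/22869 - 33913/136 = -272/177*1/22869 - 33913/136 = -272/4047813 - 33913/136 = -137273519261/550502568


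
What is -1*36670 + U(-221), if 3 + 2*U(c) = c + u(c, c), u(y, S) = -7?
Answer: -73571/2 ≈ -36786.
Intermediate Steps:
U(c) = -5 + c/2 (U(c) = -3/2 + (c - 7)/2 = -3/2 + (-7 + c)/2 = -3/2 + (-7/2 + c/2) = -5 + c/2)
-1*36670 + U(-221) = -1*36670 + (-5 + (½)*(-221)) = -36670 + (-5 - 221/2) = -36670 - 231/2 = -73571/2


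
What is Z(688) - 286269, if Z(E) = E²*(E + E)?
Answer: 651035075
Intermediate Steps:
Z(E) = 2*E³ (Z(E) = E²*(2*E) = 2*E³)
Z(688) - 286269 = 2*688³ - 286269 = 2*325660672 - 286269 = 651321344 - 286269 = 651035075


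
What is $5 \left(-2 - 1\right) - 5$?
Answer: $-20$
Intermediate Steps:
$5 \left(-2 - 1\right) - 5 = 5 \left(-3\right) - 5 = -15 - 5 = -20$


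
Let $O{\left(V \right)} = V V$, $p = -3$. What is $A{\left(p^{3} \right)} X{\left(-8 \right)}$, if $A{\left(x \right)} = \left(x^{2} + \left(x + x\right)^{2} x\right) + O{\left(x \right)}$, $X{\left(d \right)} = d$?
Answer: $618192$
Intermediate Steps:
$O{\left(V \right)} = V^{2}$
$A{\left(x \right)} = 2 x^{2} + 4 x^{3}$ ($A{\left(x \right)} = \left(x^{2} + \left(x + x\right)^{2} x\right) + x^{2} = \left(x^{2} + \left(2 x\right)^{2} x\right) + x^{2} = \left(x^{2} + 4 x^{2} x\right) + x^{2} = \left(x^{2} + 4 x^{3}\right) + x^{2} = 2 x^{2} + 4 x^{3}$)
$A{\left(p^{3} \right)} X{\left(-8 \right)} = \left(\left(-3\right)^{3}\right)^{2} \left(2 + 4 \left(-3\right)^{3}\right) \left(-8\right) = \left(-27\right)^{2} \left(2 + 4 \left(-27\right)\right) \left(-8\right) = 729 \left(2 - 108\right) \left(-8\right) = 729 \left(-106\right) \left(-8\right) = \left(-77274\right) \left(-8\right) = 618192$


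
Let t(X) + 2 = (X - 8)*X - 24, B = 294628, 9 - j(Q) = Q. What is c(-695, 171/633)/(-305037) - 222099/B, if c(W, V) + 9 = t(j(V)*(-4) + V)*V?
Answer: -212494819030667023/281418503924179572 ≈ -0.75508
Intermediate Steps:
j(Q) = 9 - Q
t(X) = -26 + X*(-8 + X) (t(X) = -2 + ((X - 8)*X - 24) = -2 + ((-8 + X)*X - 24) = -2 + (X*(-8 + X) - 24) = -2 + (-24 + X*(-8 + X)) = -26 + X*(-8 + X))
c(W, V) = -9 + V*(262 + (-36 + 5*V)² - 40*V) (c(W, V) = -9 + (-26 + ((9 - V)*(-4) + V)² - 8*((9 - V)*(-4) + V))*V = -9 + (-26 + ((-36 + 4*V) + V)² - 8*((-36 + 4*V) + V))*V = -9 + (-26 + (-36 + 5*V)² - 8*(-36 + 5*V))*V = -9 + (-26 + (-36 + 5*V)² + (288 - 40*V))*V = -9 + (262 + (-36 + 5*V)² - 40*V)*V = -9 + V*(262 + (-36 + 5*V)² - 40*V))
c(-695, 171/633)/(-305037) - 222099/B = (-9 - 400*(171/633)² + 25*(171/633)³ + 1558*(171/633))/(-305037) - 222099/294628 = (-9 - 400*(171*(1/633))² + 25*(171*(1/633))³ + 1558*(171*(1/633)))*(-1/305037) - 222099*1/294628 = (-9 - 400*(57/211)² + 25*(57/211)³ + 1558*(57/211))*(-1/305037) - 222099/294628 = (-9 - 400*3249/44521 + 25*(185193/9393931) + 88806/211)*(-1/305037) - 222099/294628 = (-9 - 1299600/44521 + 4629825/9393931 + 88806/211)*(-1/305037) - 222099/294628 = (3599600772/9393931)*(-1/305037) - 222099/294628 = -1199866924/955165510149 - 222099/294628 = -212494819030667023/281418503924179572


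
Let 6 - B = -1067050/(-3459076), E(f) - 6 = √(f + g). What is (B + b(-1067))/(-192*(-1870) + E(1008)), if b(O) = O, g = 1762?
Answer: -329527633255389/111480854513973074 + 1835573343*√2770/222961709027946148 ≈ -0.0029555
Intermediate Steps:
E(f) = 6 + √(1762 + f) (E(f) = 6 + √(f + 1762) = 6 + √(1762 + f))
B = 9843703/1729538 (B = 6 - (-1067050)/(-3459076) = 6 - (-1067050)*(-1)/3459076 = 6 - 1*533525/1729538 = 6 - 533525/1729538 = 9843703/1729538 ≈ 5.6915)
(B + b(-1067))/(-192*(-1870) + E(1008)) = (9843703/1729538 - 1067)/(-192*(-1870) + (6 + √(1762 + 1008))) = -1835573343/(1729538*(359040 + (6 + √2770))) = -1835573343/(1729538*(359046 + √2770))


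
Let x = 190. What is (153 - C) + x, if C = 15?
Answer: 328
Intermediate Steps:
(153 - C) + x = (153 - 15) + 190 = 138 + 190 = 328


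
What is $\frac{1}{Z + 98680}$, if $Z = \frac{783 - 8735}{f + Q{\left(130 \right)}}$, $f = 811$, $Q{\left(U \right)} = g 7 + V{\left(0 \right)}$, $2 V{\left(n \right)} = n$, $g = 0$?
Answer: $\frac{811}{80021528} \approx 1.0135 \cdot 10^{-5}$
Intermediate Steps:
$V{\left(n \right)} = \frac{n}{2}$
$Q{\left(U \right)} = 0$ ($Q{\left(U \right)} = 0 \cdot 7 + \frac{1}{2} \cdot 0 = 0 + 0 = 0$)
$Z = - \frac{7952}{811}$ ($Z = \frac{783 - 8735}{811 + 0} = - \frac{7952}{811} \approx -9.8052$)
$\frac{1}{Z + 98680} = \frac{1}{- \frac{7952}{811} + 98680} = \frac{1}{\frac{80021528}{811}} = \frac{811}{80021528}$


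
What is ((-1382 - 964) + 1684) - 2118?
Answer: -2780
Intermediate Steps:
((-1382 - 964) + 1684) - 2118 = (-2346 + 1684) - 2118 = -662 - 2118 = -2780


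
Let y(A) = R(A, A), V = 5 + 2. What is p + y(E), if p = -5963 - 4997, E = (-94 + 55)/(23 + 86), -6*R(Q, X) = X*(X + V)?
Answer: -130211054/11881 ≈ -10960.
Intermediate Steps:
V = 7
R(Q, X) = -X*(7 + X)/6 (R(Q, X) = -X*(X + 7)/6 = -X*(7 + X)/6)
E = -39/109 ≈ -0.35780
y(A) = -A*(7 + A)/6
p = -10960
p + y(E) = -10960 - ⅙*(-39/109)*(7 - 39/109) = -10960 - ⅙*(-39/109)*724/109 = -10960 + 4706/11881 = -130211054/11881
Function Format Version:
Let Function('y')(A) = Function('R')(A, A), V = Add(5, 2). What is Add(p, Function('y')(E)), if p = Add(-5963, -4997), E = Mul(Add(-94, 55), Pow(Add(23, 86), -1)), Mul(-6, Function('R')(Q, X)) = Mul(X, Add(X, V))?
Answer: Rational(-130211054, 11881) ≈ -10960.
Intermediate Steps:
V = 7
Function('R')(Q, X) = Mul(Rational(-1, 6), X, Add(7, X)) (Function('R')(Q, X) = Mul(Rational(-1, 6), Mul(X, Add(X, 7))) = Mul(Rational(-1, 6), Mul(X, Add(7, X))) = Mul(Rational(-1, 6), X, Add(7, X)))
E = Rational(-39, 109) (E = Mul(-39, Pow(109, -1)) = Mul(-39, Rational(1, 109)) = Rational(-39, 109) ≈ -0.35780)
Function('y')(A) = Mul(Rational(-1, 6), A, Add(7, A))
p = -10960
Add(p, Function('y')(E)) = Add(-10960, Mul(Rational(-1, 6), Rational(-39, 109), Add(7, Rational(-39, 109)))) = Add(-10960, Mul(Rational(-1, 6), Rational(-39, 109), Rational(724, 109))) = Add(-10960, Rational(4706, 11881)) = Rational(-130211054, 11881)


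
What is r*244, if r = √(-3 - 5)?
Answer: 488*I*√2 ≈ 690.14*I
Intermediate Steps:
r = 2*I*√2 (r = √(-8) = 2*I*√2 ≈ 2.8284*I)
r*244 = (2*I*√2)*244 = 488*I*√2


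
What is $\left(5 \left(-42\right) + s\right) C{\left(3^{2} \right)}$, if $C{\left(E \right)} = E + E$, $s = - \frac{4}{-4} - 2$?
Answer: $-3798$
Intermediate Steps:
$s = -1$ ($s = \left(-4\right) \left(- \frac{1}{4}\right) - 2 = 1 - 2 = -1$)
$C{\left(E \right)} = 2 E$
$\left(5 \left(-42\right) + s\right) C{\left(3^{2} \right)} = \left(5 \left(-42\right) - 1\right) 2 \cdot 3^{2} = \left(-210 - 1\right) 2 \cdot 9 = \left(-211\right) 18 = -3798$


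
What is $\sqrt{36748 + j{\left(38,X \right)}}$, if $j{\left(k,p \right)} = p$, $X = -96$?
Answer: $14 \sqrt{187} \approx 191.45$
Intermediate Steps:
$\sqrt{36748 + j{\left(38,X \right)}} = \sqrt{36748 - 96} = \sqrt{36652} = 14 \sqrt{187}$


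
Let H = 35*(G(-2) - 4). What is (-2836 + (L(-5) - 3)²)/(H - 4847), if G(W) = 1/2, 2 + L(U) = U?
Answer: 1824/3313 ≈ 0.55056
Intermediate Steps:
L(U) = -2 + U
G(W) = ½
H = -245/2 (H = 35*(½ - 4) = 35*(-7/2) = -245/2 ≈ -122.50)
(-2836 + (L(-5) - 3)²)/(H - 4847) = (-2836 + ((-2 - 5) - 3)²)/(-245/2 - 4847) = (-2836 + (-7 - 3)²)/(-9939/2) = (-2836 + (-10)²)*(-2/9939) = (-2836 + 100)*(-2/9939) = -2736*(-2/9939) = 1824/3313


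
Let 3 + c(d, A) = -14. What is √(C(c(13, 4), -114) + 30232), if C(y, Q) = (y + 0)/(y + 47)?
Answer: √27208290/30 ≈ 173.87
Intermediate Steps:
c(d, A) = -17 (c(d, A) = -3 - 14 = -17)
C(y, Q) = y/(47 + y)
√(C(c(13, 4), -114) + 30232) = √(-17/(47 - 17) + 30232) = √(-17/30 + 30232) = √(906943/30) = √27208290/30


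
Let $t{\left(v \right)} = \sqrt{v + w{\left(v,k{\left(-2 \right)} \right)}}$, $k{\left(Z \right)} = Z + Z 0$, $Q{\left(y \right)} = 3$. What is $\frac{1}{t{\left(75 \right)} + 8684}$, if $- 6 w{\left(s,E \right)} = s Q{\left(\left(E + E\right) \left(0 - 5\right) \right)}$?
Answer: $\frac{17368}{150823637} - \frac{5 \sqrt{6}}{150823637} \approx 0.00011507$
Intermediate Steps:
$k{\left(Z \right)} = Z$ ($k{\left(Z \right)} = Z + 0 = Z$)
$w{\left(s,E \right)} = - \frac{s}{2}$ ($w{\left(s,E \right)} = - \frac{s 3}{6} = - \frac{3 s}{6} = - \frac{s}{2}$)
$t{\left(v \right)} = \frac{\sqrt{2} \sqrt{v}}{2}$ ($t{\left(v \right)} = \sqrt{v - \frac{v}{2}} = \sqrt{\frac{v}{2}} = \frac{\sqrt{2} \sqrt{v}}{2}$)
$\frac{1}{t{\left(75 \right)} + 8684} = \frac{1}{\frac{\sqrt{2} \sqrt{75}}{2} + 8684} = \frac{1}{\frac{\sqrt{2} \cdot 5 \sqrt{3}}{2} + 8684} = \frac{1}{\frac{5 \sqrt{6}}{2} + 8684} = \frac{1}{8684 + \frac{5 \sqrt{6}}{2}}$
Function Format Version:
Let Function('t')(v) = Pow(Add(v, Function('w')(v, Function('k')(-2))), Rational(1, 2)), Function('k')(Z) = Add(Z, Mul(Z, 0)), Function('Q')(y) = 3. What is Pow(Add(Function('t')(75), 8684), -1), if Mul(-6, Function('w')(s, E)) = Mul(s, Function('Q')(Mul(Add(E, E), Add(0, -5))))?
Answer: Add(Rational(17368, 150823637), Mul(Rational(-5, 150823637), Pow(6, Rational(1, 2)))) ≈ 0.00011507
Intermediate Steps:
Function('k')(Z) = Z (Function('k')(Z) = Add(Z, 0) = Z)
Function('w')(s, E) = Mul(Rational(-1, 2), s) (Function('w')(s, E) = Mul(Rational(-1, 6), Mul(s, 3)) = Mul(Rational(-1, 6), Mul(3, s)) = Mul(Rational(-1, 2), s))
Function('t')(v) = Mul(Rational(1, 2), Pow(2, Rational(1, 2)), Pow(v, Rational(1, 2))) (Function('t')(v) = Pow(Add(v, Mul(Rational(-1, 2), v)), Rational(1, 2)) = Pow(Mul(Rational(1, 2), v), Rational(1, 2)) = Mul(Rational(1, 2), Pow(2, Rational(1, 2)), Pow(v, Rational(1, 2))))
Pow(Add(Function('t')(75), 8684), -1) = Pow(Add(Mul(Rational(1, 2), Pow(2, Rational(1, 2)), Pow(75, Rational(1, 2))), 8684), -1) = Pow(Add(Mul(Rational(1, 2), Pow(2, Rational(1, 2)), Mul(5, Pow(3, Rational(1, 2)))), 8684), -1) = Pow(Add(Mul(Rational(5, 2), Pow(6, Rational(1, 2))), 8684), -1) = Pow(Add(8684, Mul(Rational(5, 2), Pow(6, Rational(1, 2)))), -1)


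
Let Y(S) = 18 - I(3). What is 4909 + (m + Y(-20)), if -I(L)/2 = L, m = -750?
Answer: 4183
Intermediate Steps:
I(L) = -2*L
Y(S) = 24 (Y(S) = 18 - (-2)*3 = 18 - 1*(-6) = 18 + 6 = 24)
4909 + (m + Y(-20)) = 4909 + (-750 + 24) = 4909 - 726 = 4183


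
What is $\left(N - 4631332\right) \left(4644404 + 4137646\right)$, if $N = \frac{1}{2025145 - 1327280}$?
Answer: $- \frac{44699175520455570}{1099} \approx -4.0673 \cdot 10^{13}$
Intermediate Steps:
$N = \frac{1}{697865} \approx 1.4329 \cdot 10^{-6}$
$\left(N - 4631332\right) \left(4644404 + 4137646\right) = \left(\frac{1}{697865} - 4631332\right) \left(4644404 + 4137646\right) = \left(- \frac{3232044506179}{697865}\right) 8782050 = - \frac{44699175520455570}{1099}$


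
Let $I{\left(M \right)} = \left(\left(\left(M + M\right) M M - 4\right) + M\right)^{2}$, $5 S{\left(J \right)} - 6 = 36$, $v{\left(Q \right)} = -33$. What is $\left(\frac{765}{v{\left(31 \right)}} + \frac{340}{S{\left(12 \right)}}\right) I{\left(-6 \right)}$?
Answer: $\frac{780479180}{231} \approx 3.3787 \cdot 10^{6}$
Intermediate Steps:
$S{\left(J \right)} = \frac{42}{5}$ ($S{\left(J \right)} = \frac{6}{5} + \frac{1}{5} \cdot 36 = \frac{6}{5} + \frac{36}{5} = \frac{42}{5}$)
$I{\left(M \right)} = \left(-4 + M + 2 M^{3}\right)^{2}$ ($I{\left(M \right)} = \left(\left(2 M M M - 4\right) + M\right)^{2} = \left(\left(2 M^{2} M - 4\right) + M\right)^{2} = \left(\left(2 M^{3} - 4\right) + M\right)^{2} = \left(\left(-4 + 2 M^{3}\right) + M\right)^{2} = \left(-4 + M + 2 M^{3}\right)^{2}$)
$\left(\frac{765}{v{\left(31 \right)}} + \frac{340}{S{\left(12 \right)}}\right) I{\left(-6 \right)} = \left(\frac{765}{-33} + \frac{340}{\frac{42}{5}}\right) \left(-4 - 6 + 2 \left(-6\right)^{3}\right)^{2} = \left(765 \left(- \frac{1}{33}\right) + 340 \cdot \frac{5}{42}\right) \left(-4 - 6 + 2 \left(-216\right)\right)^{2} = \left(- \frac{255}{11} + \frac{850}{21}\right) \left(-4 - 6 - 432\right)^{2} = \frac{3995 \left(-442\right)^{2}}{231} = \frac{3995}{231} \cdot 195364 = \frac{780479180}{231}$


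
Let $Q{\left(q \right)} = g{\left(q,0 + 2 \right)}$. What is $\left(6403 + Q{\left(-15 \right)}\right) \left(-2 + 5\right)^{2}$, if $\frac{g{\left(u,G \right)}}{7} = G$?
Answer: $57753$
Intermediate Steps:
$g{\left(u,G \right)} = 7 G$
$Q{\left(q \right)} = 14$ ($Q{\left(q \right)} = 7 \left(0 + 2\right) = 7 \cdot 2 = 14$)
$\left(6403 + Q{\left(-15 \right)}\right) \left(-2 + 5\right)^{2} = \left(6403 + 14\right) \left(-2 + 5\right)^{2} = 6417 \cdot 3^{2} = 6417 \cdot 9 = 57753$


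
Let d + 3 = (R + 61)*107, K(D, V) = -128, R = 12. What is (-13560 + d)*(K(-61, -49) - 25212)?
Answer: 145755680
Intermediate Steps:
d = 7808 (d = -3 + (12 + 61)*107 = -3 + 73*107 = -3 + 7811 = 7808)
(-13560 + d)*(K(-61, -49) - 25212) = (-13560 + 7808)*(-128 - 25212) = -5752*(-25340) = 145755680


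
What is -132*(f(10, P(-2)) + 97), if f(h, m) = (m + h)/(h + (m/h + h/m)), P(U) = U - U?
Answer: -12804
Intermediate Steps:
P(U) = 0
f(h, m) = (h + m)/(h + h/m + m/h) (f(h, m) = (h + m)/(h + (h/m + m/h)) = (h + m)/(h + h/m + m/h))
-132*(f(10, P(-2)) + 97) = -132*(10*0*(10 + 0)/(10² + 0² + 0*10²) + 97) = -132*(10*0*10/(100 + 0 + 0*100) + 97) = -132*(10*0*10/(100 + 0 + 0) + 97) = -132*(10*0*10/100 + 97) = -132*(10*0*(1/100)*10 + 97) = -132*(0 + 97) = -132*97 = -12804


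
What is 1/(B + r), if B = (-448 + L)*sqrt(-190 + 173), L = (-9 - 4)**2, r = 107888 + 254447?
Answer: 362335/131287975522 + 279*I*sqrt(17)/131287975522 ≈ 2.7599e-6 + 8.762e-9*I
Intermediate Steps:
r = 362335
L = 169 (L = (-13)**2 = 169)
B = -279*I*sqrt(17) (B = (-448 + 169)*sqrt(-190 + 173) = -279*I*sqrt(17) ≈ -1150.3*I)
1/(B + r) = 1/(-279*I*sqrt(17) + 362335) = 1/(362335 - 279*I*sqrt(17))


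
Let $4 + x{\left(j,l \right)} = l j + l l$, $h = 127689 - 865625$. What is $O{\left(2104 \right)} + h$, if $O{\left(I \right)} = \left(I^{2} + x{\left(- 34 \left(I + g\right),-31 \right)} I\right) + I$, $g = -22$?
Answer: $4622781024$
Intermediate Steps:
$h = -737936$
$x{\left(j,l \right)} = -4 + l^{2} + j l$ ($x{\left(j,l \right)} = -4 + \left(l j + l l\right) = -4 + \left(j l + l^{2}\right) = -4 + \left(l^{2} + j l\right) = -4 + l^{2} + j l$)
$O{\left(I \right)} = I + I^{2} + I \left(-22231 + 1054 I\right)$ ($O{\left(I \right)} = \left(I^{2} + \left(-4 + \left(-31\right)^{2} + - 34 \left(I - 22\right) \left(-31\right)\right) I\right) + I = \left(I^{2} + \left(-4 + 961 + - 34 \left(-22 + I\right) \left(-31\right)\right) I\right) + I = \left(I^{2} + \left(-4 + 961 + \left(748 - 34 I\right) \left(-31\right)\right) I\right) + I = \left(I^{2} + \left(-4 + 961 + \left(-23188 + 1054 I\right)\right) I\right) + I = \left(I^{2} + \left(-22231 + 1054 I\right) I\right) + I = \left(I^{2} + I \left(-22231 + 1054 I\right)\right) + I = I + I^{2} + I \left(-22231 + 1054 I\right)$)
$O{\left(2104 \right)} + h = 5 \cdot 2104 \left(-4446 + 211 \cdot 2104\right) - 737936 = 5 \cdot 2104 \left(-4446 + 443944\right) - 737936 = 5 \cdot 2104 \cdot 439498 - 737936 = 4623518960 - 737936 = 4622781024$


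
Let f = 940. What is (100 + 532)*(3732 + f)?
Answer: 2952704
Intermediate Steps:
(100 + 532)*(3732 + f) = (100 + 532)*(3732 + 940) = 632*4672 = 2952704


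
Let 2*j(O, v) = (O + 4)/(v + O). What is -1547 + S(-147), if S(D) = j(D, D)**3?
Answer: -314498264977/203297472 ≈ -1547.0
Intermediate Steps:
j(O, v) = (4 + O)/(2*(O + v)) (j(O, v) = ((O + 4)/(v + O))/2 = ((4 + O)/(O + v))/2 = (4 + O)/(2*(O + v)))
S(D) = (2 + D/2)**3/(8*D**3) (S(D) = ((2 + D/2)/(D + D))**3 = ((2 + D/2)/((2*D)))**3 = ((1/(2*D))*(2 + D/2))**3 = ((2 + D/2)/(2*D))**3 = (2 + D/2)**3/(8*D**3))
-1547 + S(-147) = -1547 + (1/64)*(4 - 147)**3/(-147)**3 = -1547 + (1/64)*(-1/3176523)*(-143)**3 = -1547 + (1/64)*(-1/3176523)*(-2924207) = -1547 + 2924207/203297472 = -314498264977/203297472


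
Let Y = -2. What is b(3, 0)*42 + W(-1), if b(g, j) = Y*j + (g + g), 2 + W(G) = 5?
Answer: 255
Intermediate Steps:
W(G) = 3 (W(G) = -2 + 5 = 3)
b(g, j) = -2*j + 2*g (b(g, j) = -2*j + (g + g) = -2*j + 2*g)
b(3, 0)*42 + W(-1) = (-2*0 + 2*3)*42 + 3 = (0 + 6)*42 + 3 = 6*42 + 3 = 252 + 3 = 255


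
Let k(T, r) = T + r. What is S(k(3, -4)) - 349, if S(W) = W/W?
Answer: -348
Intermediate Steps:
S(W) = 1
S(k(3, -4)) - 349 = 1 - 349 = -348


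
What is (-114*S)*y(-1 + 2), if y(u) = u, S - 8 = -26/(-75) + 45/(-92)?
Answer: -1030123/1150 ≈ -895.76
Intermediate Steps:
S = 54217/6900 (S = 8 + (-26/(-75) + 45/(-92)) = 8 + (-26*(-1/75) + 45*(-1/92)) = 8 + (26/75 - 45/92) = 8 - 983/6900 = 54217/6900 ≈ 7.8575)
(-114*S)*y(-1 + 2) = (-114*54217/6900)*(-1 + 2) = -1030123/1150*1 = -1030123/1150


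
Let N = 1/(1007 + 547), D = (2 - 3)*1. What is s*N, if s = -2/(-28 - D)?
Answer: 1/20979 ≈ 4.7667e-5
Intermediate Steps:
D = -1 (D = -1*1 = -1)
N = 1/1554 ≈ 0.00064350
s = 2/27 (s = -2/(-28 - 1*(-1)) = -2/(-28 + 1) = -2/(-27) = -2*(-1/27) = 2/27 ≈ 0.074074)
s*N = (2/27)*(1/1554) = 1/20979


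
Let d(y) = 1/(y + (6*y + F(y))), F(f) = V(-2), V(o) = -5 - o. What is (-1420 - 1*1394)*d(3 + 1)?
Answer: -2814/25 ≈ -112.56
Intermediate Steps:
F(f) = -3 (F(f) = -5 - 1*(-2) = -5 + 2 = -3)
d(y) = 1/(-3 + 7*y) (d(y) = 1/(y + (6*y - 3)) = 1/(y + (-3 + 6*y)) = 1/(-3 + 7*y))
(-1420 - 1*1394)*d(3 + 1) = (-1420 - 1*1394)/(-3 + 7*(3 + 1)) = (-1420 - 1394)/(-3 + 7*4) = -2814/(-3 + 28) = -2814/25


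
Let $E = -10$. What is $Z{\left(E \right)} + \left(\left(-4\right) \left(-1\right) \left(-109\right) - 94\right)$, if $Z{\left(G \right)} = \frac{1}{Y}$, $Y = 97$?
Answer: $- \frac{51409}{97} \approx -529.99$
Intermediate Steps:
$Z{\left(G \right)} = \frac{1}{97}$
$Z{\left(E \right)} + \left(\left(-4\right) \left(-1\right) \left(-109\right) - 94\right) = \frac{1}{97} + \left(\left(-4\right) \left(-1\right) \left(-109\right) - 94\right) = \frac{1}{97} + \left(4 \left(-109\right) - 94\right) = \frac{1}{97} - 530 = - \frac{51409}{97}$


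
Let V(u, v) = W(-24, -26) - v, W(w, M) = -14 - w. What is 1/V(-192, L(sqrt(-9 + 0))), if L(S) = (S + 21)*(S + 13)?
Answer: -127/37460 + 51*I/37460 ≈ -0.0033903 + 0.0013615*I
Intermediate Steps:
L(S) = (13 + S)*(21 + S) (L(S) = (21 + S)*(13 + S) = (13 + S)*(21 + S))
V(u, v) = 10 - v (V(u, v) = (-14 - 1*(-24)) - v = (-14 + 24) - v = 10 - v)
1/V(-192, L(sqrt(-9 + 0))) = 1/(10 - (273 + (sqrt(-9 + 0))**2 + 34*sqrt(-9 + 0))) = 1/(10 - (273 + (sqrt(-9))**2 + 34*sqrt(-9))) = 1/(10 - (273 + (3*I)**2 + 34*(3*I))) = 1/(10 - (273 - 9 + 102*I)) = 1/(10 - (264 + 102*I)) = 1/(10 + (-264 - 102*I)) = 1/(-254 - 102*I) = (-254 + 102*I)/74920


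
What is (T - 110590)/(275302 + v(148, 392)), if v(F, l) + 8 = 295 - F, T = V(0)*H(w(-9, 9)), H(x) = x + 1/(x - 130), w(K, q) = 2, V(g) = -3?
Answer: -14156285/35256448 ≈ -0.40152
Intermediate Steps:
H(x) = x + 1/(-130 + x)
T = -765/128 (T = -3*(1 + 2**2 - 130*2)/(-130 + 2) = -3*(1 + 4 - 260)/(-128) = -(-3)*(-255)/128 = -3*255/128 = -765/128 ≈ -5.9766)
v(F, l) = 287 - F (v(F, l) = -8 + (295 - F) = 287 - F)
(T - 110590)/(275302 + v(148, 392)) = (-765/128 - 110590)/(275302 + (287 - 1*148)) = -14156285/(128*(275302 + (287 - 148))) = -14156285/(128*(275302 + 139)) = -14156285/128/275441 = -14156285/128*1/275441 = -14156285/35256448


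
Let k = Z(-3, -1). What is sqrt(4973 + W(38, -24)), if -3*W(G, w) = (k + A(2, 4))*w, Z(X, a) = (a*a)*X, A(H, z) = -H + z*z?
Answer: sqrt(5061) ≈ 71.141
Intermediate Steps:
A(H, z) = z**2 - H (A(H, z) = -H + z**2 = z**2 - H)
Z(X, a) = X*a**2 (Z(X, a) = a**2*X = X*a**2)
k = -3 (k = -3*(-1)**2 = -3*1 = -3)
W(G, w) = -11*w/3 (W(G, w) = -(-3 + (4**2 - 1*2))*w/3 = -(-3 + (16 - 2))*w/3 = -(-3 + 14)*w/3 = -11*w/3)
sqrt(4973 + W(38, -24)) = sqrt(4973 - 11/3*(-24)) = sqrt(4973 + 88) = sqrt(5061)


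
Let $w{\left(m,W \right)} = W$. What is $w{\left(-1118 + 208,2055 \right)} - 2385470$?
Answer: $-2383415$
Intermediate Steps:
$w{\left(-1118 + 208,2055 \right)} - 2385470 = 2055 - 2385470 = -2383415$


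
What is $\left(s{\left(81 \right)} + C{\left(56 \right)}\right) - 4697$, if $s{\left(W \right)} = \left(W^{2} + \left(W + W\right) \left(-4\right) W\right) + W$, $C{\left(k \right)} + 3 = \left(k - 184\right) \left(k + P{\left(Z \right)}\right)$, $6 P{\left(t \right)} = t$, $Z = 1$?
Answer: $- \frac{173206}{3} \approx -57735.0$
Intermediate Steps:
$P{\left(t \right)} = \frac{t}{6}$
$C{\left(k \right)} = -3 + \left(-184 + k\right) \left(\frac{1}{6} + k\right)$ ($C{\left(k \right)} = -3 + \left(k - 184\right) \left(k + \frac{1}{6} \cdot 1\right) = -3 + \left(-184 + k\right) \left(k + \frac{1}{6}\right) = -3 + \left(-184 + k\right) \left(\frac{1}{6} + k\right)$)
$s{\left(W \right)} = W - 7 W^{2}$ ($s{\left(W \right)} = \left(W^{2} + 2 W \left(-4\right) W\right) + W = \left(W^{2} + - 8 W W\right) + W = \left(W^{2} - 8 W^{2}\right) + W = - 7 W^{2} + W = W - 7 W^{2}$)
$\left(s{\left(81 \right)} + C{\left(56 \right)}\right) - 4697 = \left(81 \left(1 - 567\right) - \left(\frac{30985}{3} - 3136\right)\right) - 4697 = \left(81 \left(1 - 567\right) - \frac{21577}{3}\right) - 4697 = \left(81 \left(-566\right) - \frac{21577}{3}\right) - 4697 = \left(-45846 - \frac{21577}{3}\right) - 4697 = - \frac{159115}{3} - 4697 = - \frac{173206}{3}$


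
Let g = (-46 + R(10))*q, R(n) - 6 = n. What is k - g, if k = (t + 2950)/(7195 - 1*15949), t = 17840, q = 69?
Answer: 3016665/1459 ≈ 2067.6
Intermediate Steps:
R(n) = 6 + n
g = -2070 (g = (-46 + (6 + 10))*69 = (-46 + 16)*69 = -30*69 = -2070)
k = -3465/1459 (k = (17840 + 2950)/(7195 - 1*15949) = 20790/(7195 - 15949) = 20790/(-8754) = 20790*(-1/8754) = -3465/1459 ≈ -2.3749)
k - g = -3465/1459 - 1*(-2070) = -3465/1459 + 2070 = 3016665/1459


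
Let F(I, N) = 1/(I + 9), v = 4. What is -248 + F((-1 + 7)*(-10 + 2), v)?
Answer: -9673/39 ≈ -248.03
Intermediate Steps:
F(I, N) = 1/(9 + I)
-248 + F((-1 + 7)*(-10 + 2), v) = -248 + 1/(9 + (-1 + 7)*(-10 + 2)) = -248 + 1/(9 + 6*(-8)) = -248 + 1/(9 - 48) = -248 + 1/(-39) = -248 - 1/39 = -9673/39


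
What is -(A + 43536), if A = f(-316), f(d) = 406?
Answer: -43942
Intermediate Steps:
A = 406
-(A + 43536) = -(406 + 43536) = -1*43942 = -43942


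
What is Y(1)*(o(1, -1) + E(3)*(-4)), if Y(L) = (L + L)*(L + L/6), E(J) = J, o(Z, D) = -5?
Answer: -119/3 ≈ -39.667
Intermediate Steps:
Y(L) = 7*L²/3 (Y(L) = (2*L)*(L + L*(⅙)) = (2*L)*(L + L/6) = (2*L)*(7*L/6) = 7*L²/3)
Y(1)*(o(1, -1) + E(3)*(-4)) = ((7/3)*1²)*(-5 + 3*(-4)) = ((7/3)*1)*(-5 - 12) = (7/3)*(-17) = -119/3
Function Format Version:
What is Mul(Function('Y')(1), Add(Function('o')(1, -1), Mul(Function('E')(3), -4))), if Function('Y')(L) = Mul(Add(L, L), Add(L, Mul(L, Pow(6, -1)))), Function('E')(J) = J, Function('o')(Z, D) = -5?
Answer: Rational(-119, 3) ≈ -39.667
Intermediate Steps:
Function('Y')(L) = Mul(Rational(7, 3), Pow(L, 2)) (Function('Y')(L) = Mul(Mul(2, L), Add(L, Mul(L, Rational(1, 6)))) = Mul(Mul(2, L), Add(L, Mul(Rational(1, 6), L))) = Mul(Mul(2, L), Mul(Rational(7, 6), L)) = Mul(Rational(7, 3), Pow(L, 2)))
Mul(Function('Y')(1), Add(Function('o')(1, -1), Mul(Function('E')(3), -4))) = Mul(Mul(Rational(7, 3), Pow(1, 2)), Add(-5, Mul(3, -4))) = Mul(Mul(Rational(7, 3), 1), Add(-5, -12)) = Mul(Rational(7, 3), -17) = Rational(-119, 3)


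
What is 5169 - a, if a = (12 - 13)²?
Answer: 5168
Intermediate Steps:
a = 1 (a = (-1)² = 1)
5169 - a = 5169 - 1*1 = 5169 - 1 = 5168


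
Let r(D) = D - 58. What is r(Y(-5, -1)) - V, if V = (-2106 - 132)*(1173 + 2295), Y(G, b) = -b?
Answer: 7761327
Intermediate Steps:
r(D) = -58 + D
V = -7761384 (V = -2238*3468 = -7761384)
r(Y(-5, -1)) - V = (-58 - 1*(-1)) - 1*(-7761384) = (-58 + 1) + 7761384 = -57 + 7761384 = 7761327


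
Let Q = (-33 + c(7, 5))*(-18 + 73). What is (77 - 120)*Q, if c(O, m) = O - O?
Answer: 78045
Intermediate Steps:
c(O, m) = 0
Q = -1815 (Q = (-33 + 0)*(-18 + 73) = -33*55 = -1815)
(77 - 120)*Q = (77 - 120)*(-1815) = -43*(-1815) = 78045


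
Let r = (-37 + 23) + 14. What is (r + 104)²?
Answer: 10816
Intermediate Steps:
r = 0 (r = -14 + 14 = 0)
(r + 104)² = (0 + 104)² = 104² = 10816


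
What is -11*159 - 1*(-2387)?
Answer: 638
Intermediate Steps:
-11*159 - 1*(-2387) = -1749 + 2387 = 638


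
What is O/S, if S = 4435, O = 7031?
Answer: 7031/4435 ≈ 1.5853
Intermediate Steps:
O/S = 7031/4435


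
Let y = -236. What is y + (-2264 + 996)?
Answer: -1504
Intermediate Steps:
y + (-2264 + 996) = -236 + (-2264 + 996) = -236 - 1268 = -1504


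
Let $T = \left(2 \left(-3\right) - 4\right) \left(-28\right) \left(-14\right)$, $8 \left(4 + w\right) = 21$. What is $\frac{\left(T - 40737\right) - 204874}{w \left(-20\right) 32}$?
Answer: $- \frac{249531}{880} \approx -283.56$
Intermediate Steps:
$w = - \frac{11}{8}$ ($w = -4 + \frac{1}{8} \cdot 21 = -4 + \frac{21}{8} = - \frac{11}{8} \approx -1.375$)
$T = -3920$ ($T = \left(-6 - 4\right) \left(-28\right) \left(-14\right) = \left(-10\right) \left(-28\right) \left(-14\right) = 280 \left(-14\right) = -3920$)
$\frac{\left(T - 40737\right) - 204874}{w \left(-20\right) 32} = \frac{\left(-3920 - 40737\right) - 204874}{\left(- \frac{11}{8}\right) \left(-20\right) 32} = \frac{-44657 - 204874}{\frac{55}{2} \cdot 32} = - \frac{249531}{880}$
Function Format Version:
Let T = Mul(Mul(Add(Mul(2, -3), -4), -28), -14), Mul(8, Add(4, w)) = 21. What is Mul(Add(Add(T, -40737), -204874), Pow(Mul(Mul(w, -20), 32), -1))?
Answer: Rational(-249531, 880) ≈ -283.56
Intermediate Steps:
w = Rational(-11, 8) (w = Add(-4, Mul(Rational(1, 8), 21)) = Add(-4, Rational(21, 8)) = Rational(-11, 8) ≈ -1.3750)
T = -3920 (T = Mul(Mul(Add(-6, -4), -28), -14) = Mul(Mul(-10, -28), -14) = Mul(280, -14) = -3920)
Mul(Add(Add(T, -40737), -204874), Pow(Mul(Mul(w, -20), 32), -1)) = Mul(Add(Add(-3920, -40737), -204874), Pow(Mul(Mul(Rational(-11, 8), -20), 32), -1)) = Mul(Add(-44657, -204874), Pow(Mul(Rational(55, 2), 32), -1)) = Mul(-249531, Pow(880, -1)) = Mul(-249531, Rational(1, 880)) = Rational(-249531, 880)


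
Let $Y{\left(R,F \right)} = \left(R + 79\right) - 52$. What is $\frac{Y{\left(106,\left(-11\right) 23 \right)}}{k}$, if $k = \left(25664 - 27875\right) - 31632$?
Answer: $- \frac{133}{33843} \approx -0.0039299$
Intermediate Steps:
$Y{\left(R,F \right)} = 27 + R$ ($Y{\left(R,F \right)} = \left(79 + R\right) - 52 = 27 + R$)
$k = -33843$ ($k = \left(25664 - 27875\right) - 31632 = -2211 - 31632 = -33843$)
$\frac{Y{\left(106,\left(-11\right) 23 \right)}}{k} = \frac{27 + 106}{-33843} = 133 \left(- \frac{1}{33843}\right) = - \frac{133}{33843}$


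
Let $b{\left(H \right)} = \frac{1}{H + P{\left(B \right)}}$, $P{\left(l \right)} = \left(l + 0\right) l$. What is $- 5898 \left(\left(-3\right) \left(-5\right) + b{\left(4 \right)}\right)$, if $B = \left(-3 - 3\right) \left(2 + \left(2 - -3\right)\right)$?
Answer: $- \frac{78210429}{884} \approx -88473.0$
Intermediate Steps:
$B = -42$ ($B = - 6 \left(2 + \left(2 + 3\right)\right) = - 6 \left(2 + 5\right) = \left(-6\right) 7 = -42$)
$P{\left(l \right)} = l^{2}$ ($P{\left(l \right)} = l l = l^{2}$)
$b{\left(H \right)} = \frac{1}{1764 + H}$ ($b{\left(H \right)} = \frac{1}{H + \left(-42\right)^{2}} = \frac{1}{H + 1764} = \frac{1}{1764 + H}$)
$- 5898 \left(\left(-3\right) \left(-5\right) + b{\left(4 \right)}\right) = - 5898 \left(\left(-3\right) \left(-5\right) + \frac{1}{1764 + 4}\right) = - 5898 \left(15 + \frac{1}{1768}\right) = \left(-5898\right) \frac{26521}{1768} = - \frac{78210429}{884}$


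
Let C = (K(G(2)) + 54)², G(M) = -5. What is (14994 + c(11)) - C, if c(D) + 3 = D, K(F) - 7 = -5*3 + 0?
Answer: 12886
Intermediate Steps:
K(F) = -8 (K(F) = 7 + (-5*3 + 0) = 7 + (-15 + 0) = 7 - 15 = -8)
c(D) = -3 + D
C = 2116 (C = (-8 + 54)² = 46² = 2116)
(14994 + c(11)) - C = (14994 + (-3 + 11)) - 1*2116 = (14994 + 8) - 2116 = 15002 - 2116 = 12886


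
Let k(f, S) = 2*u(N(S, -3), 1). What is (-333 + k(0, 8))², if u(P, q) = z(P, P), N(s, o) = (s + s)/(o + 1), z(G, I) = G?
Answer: 121801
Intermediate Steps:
N(s, o) = 2*s/(1 + o) (N(s, o) = (2*s)/(1 + o) = 2*s/(1 + o))
u(P, q) = P
k(f, S) = -2*S (k(f, S) = 2*(2*S/(1 - 3)) = 2*(2*S/(-2)) = 2*(2*S*(-½)) = 2*(-S) = -2*S)
(-333 + k(0, 8))² = (-333 - 2*8)² = (-333 - 16)² = (-349)² = 121801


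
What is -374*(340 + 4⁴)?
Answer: -222904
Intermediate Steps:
-374*(340 + 4⁴) = -374*(340 + 256) = -374*596 = -222904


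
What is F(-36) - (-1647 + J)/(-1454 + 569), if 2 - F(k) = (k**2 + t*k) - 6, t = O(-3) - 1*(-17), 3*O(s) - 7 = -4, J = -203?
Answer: -113650/177 ≈ -642.09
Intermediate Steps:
O(s) = 1 (O(s) = 7/3 + (1/3)*(-4) = 7/3 - 4/3 = 1)
t = 18 (t = 1 - 1*(-17) = 1 + 17 = 18)
F(k) = 8 - k**2 - 18*k (F(k) = 2 - ((k**2 + 18*k) - 6) = 2 - (-6 + k**2 + 18*k) = 2 + (6 - k**2 - 18*k) = 8 - k**2 - 18*k)
F(-36) - (-1647 + J)/(-1454 + 569) = (8 - 1*(-36)**2 - 18*(-36)) - (-1647 - 203)/(-1454 + 569) = (8 - 1*1296 + 648) - (-1850)/(-885) = (8 - 1296 + 648) - (-1850)*(-1)/885 = -640 - 1*370/177 = -640 - 370/177 = -113650/177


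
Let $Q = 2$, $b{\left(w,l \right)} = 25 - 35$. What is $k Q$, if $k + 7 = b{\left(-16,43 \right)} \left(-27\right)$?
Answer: $526$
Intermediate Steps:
$b{\left(w,l \right)} = -10$
$k = 263$ ($k = -7 - -270 = -7 + 270 = 263$)
$k Q = 263 \cdot 2 = 526$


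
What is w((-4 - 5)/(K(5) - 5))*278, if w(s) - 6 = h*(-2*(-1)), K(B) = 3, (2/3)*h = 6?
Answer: 6672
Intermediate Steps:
h = 9 (h = (3/2)*6 = 9)
w(s) = 24 (w(s) = 6 + 9*(-2*(-1)) = 6 + 9*2 = 6 + 18 = 24)
w((-4 - 5)/(K(5) - 5))*278 = 24*278 = 6672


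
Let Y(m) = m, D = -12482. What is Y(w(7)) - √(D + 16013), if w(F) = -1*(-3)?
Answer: 3 - √3531 ≈ -56.422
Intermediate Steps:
w(F) = 3
Y(w(7)) - √(D + 16013) = 3 - √(-12482 + 16013) = 3 - √3531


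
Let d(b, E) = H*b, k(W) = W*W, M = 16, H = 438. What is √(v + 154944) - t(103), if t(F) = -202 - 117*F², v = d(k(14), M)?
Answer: 1241455 + 2*√60198 ≈ 1.2419e+6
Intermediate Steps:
k(W) = W²
d(b, E) = 438*b
v = 85848 (v = 438*14² = 438*196 = 85848)
t(F) = -202 - 117*F²
√(v + 154944) - t(103) = √(85848 + 154944) - (-202 - 117*103²) = √240792 - (-202 - 117*10609) = 2*√60198 - (-202 - 1241253) = 2*√60198 - 1*(-1241455) = 2*√60198 + 1241455 = 1241455 + 2*√60198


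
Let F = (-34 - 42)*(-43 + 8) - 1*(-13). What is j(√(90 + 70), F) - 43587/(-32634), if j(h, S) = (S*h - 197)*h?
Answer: 1550772523/3626 - 788*√10 ≈ 4.2519e+5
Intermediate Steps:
F = 2673 (F = -76*(-35) + 13 = 2660 + 13 = 2673)
j(h, S) = h*(-197 + S*h) (j(h, S) = (-197 + S*h)*h = h*(-197 + S*h))
j(√(90 + 70), F) - 43587/(-32634) = √(90 + 70)*(-197 + 2673*√(90 + 70)) - 43587/(-32634) = √160*(-197 + 2673*√160) - 43587*(-1/32634) = (4*√10)*(-197 + 2673*(4*√10)) + 4843/3626 = (4*√10)*(-197 + 10692*√10) + 4843/3626 = 4*√10*(-197 + 10692*√10) + 4843/3626 = 4843/3626 + 4*√10*(-197 + 10692*√10)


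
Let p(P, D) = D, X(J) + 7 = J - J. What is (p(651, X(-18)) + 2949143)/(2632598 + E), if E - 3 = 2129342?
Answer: 2949136/4761943 ≈ 0.61931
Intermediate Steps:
E = 2129345 (E = 3 + 2129342 = 2129345)
X(J) = -7 (X(J) = -7 + (J - J) = -7 + 0 = -7)
(p(651, X(-18)) + 2949143)/(2632598 + E) = (-7 + 2949143)/(2632598 + 2129345) = 2949136/4761943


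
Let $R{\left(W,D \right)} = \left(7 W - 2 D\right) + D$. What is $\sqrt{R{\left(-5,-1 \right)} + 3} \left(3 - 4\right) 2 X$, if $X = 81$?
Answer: $- 162 i \sqrt{31} \approx - 901.98 i$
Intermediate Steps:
$R{\left(W,D \right)} = - D + 7 W$ ($R{\left(W,D \right)} = \left(- 2 D + 7 W\right) + D = - D + 7 W$)
$\sqrt{R{\left(-5,-1 \right)} + 3} \left(3 - 4\right) 2 X = \sqrt{\left(\left(-1\right) \left(-1\right) + 7 \left(-5\right)\right) + 3} \left(3 - 4\right) 2 \cdot 81 = \sqrt{\left(1 - 35\right) + 3} \left(\left(-1\right) 2\right) 81 = \sqrt{-34 + 3} \left(-2\right) 81 = \sqrt{-31} \left(-2\right) 81 = i \sqrt{31} \left(-2\right) 81 = - 2 i \sqrt{31} \cdot 81 = - 162 i \sqrt{31}$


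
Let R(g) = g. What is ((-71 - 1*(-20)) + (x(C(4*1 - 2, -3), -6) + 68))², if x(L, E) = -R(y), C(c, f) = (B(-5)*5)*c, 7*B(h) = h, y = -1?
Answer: 324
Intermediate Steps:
B(h) = h/7
C(c, f) = -25*c/7 (C(c, f) = (((⅐)*(-5))*5)*c = (-5/7*5)*c = -25*c/7)
x(L, E) = 1 (x(L, E) = -1*(-1) = 1)
((-71 - 1*(-20)) + (x(C(4*1 - 2, -3), -6) + 68))² = ((-71 - 1*(-20)) + (1 + 68))² = ((-71 + 20) + 69)² = (-51 + 69)² = 18² = 324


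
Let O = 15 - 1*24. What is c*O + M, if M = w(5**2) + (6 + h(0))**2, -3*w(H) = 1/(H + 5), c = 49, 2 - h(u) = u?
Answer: -33931/90 ≈ -377.01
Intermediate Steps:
h(u) = 2 - u
O = -9 (O = 15 - 24 = -9)
w(H) = -1/(3*(5 + H)) (w(H) = -1/(3*(H + 5)) = -1/(3*(5 + H)))
M = 5759/90 (M = -1/(15 + 3*5**2) + (6 + (2 - 1*0))**2 = -1/(15 + 3*25) + (6 + (2 + 0))**2 = -1/(15 + 75) + (6 + 2)**2 = -1/90 + 8**2 = -1*1/90 + 64 = -1/90 + 64 = 5759/90 ≈ 63.989)
c*O + M = 49*(-9) + 5759/90 = -441 + 5759/90 = -33931/90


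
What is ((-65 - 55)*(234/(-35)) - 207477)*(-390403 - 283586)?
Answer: 975075388047/7 ≈ 1.3930e+11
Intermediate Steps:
((-65 - 55)*(234/(-35)) - 207477)*(-390403 - 283586) = (-28080*(-1)/35 - 207477)*(-673989) = (-120*(-234/35) - 207477)*(-673989) = (5616/7 - 207477)*(-673989) = -1446723/7*(-673989) = 975075388047/7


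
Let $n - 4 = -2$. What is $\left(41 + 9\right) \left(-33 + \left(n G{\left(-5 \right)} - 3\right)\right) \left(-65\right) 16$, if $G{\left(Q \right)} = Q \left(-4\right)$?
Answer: $-208000$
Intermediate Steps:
$G{\left(Q \right)} = - 4 Q$
$n = 2$ ($n = 4 - 2 = 2$)
$\left(41 + 9\right) \left(-33 + \left(n G{\left(-5 \right)} - 3\right)\right) \left(-65\right) 16 = \left(41 + 9\right) \left(-33 - \left(3 - 2 \left(\left(-4\right) \left(-5\right)\right)\right)\right) \left(-65\right) 16 = 50 \left(-33 + \left(2 \cdot 20 - 3\right)\right) \left(-65\right) 16 = 50 \left(-33 + \left(40 - 3\right)\right) \left(-65\right) 16 = 50 \left(-33 + 37\right) \left(-65\right) 16 = 50 \cdot 4 \left(-65\right) 16 = 200 \left(-65\right) 16 = \left(-13000\right) 16 = -208000$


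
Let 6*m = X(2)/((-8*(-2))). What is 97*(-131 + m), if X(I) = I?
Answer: -609839/48 ≈ -12705.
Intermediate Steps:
m = 1/48 (m = (2/((-8*(-2))))/6 = (2/16)/6 = (2*(1/16))/6 = (1/6)*(1/8) = 1/48 ≈ 0.020833)
97*(-131 + m) = 97*(-131 + 1/48) = 97*(-6287/48) = -609839/48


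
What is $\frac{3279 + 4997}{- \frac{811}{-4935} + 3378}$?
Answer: $\frac{40842060}{16671241} \approx 2.4499$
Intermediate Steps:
$\frac{3279 + 4997}{- \frac{811}{-4935} + 3378} = \frac{8276}{\left(-811\right) \left(- \frac{1}{4935}\right) + 3378} = \frac{8276}{\frac{811}{4935} + 3378} = \frac{8276}{\frac{16671241}{4935}} = 8276 \cdot \frac{4935}{16671241} = \frac{40842060}{16671241}$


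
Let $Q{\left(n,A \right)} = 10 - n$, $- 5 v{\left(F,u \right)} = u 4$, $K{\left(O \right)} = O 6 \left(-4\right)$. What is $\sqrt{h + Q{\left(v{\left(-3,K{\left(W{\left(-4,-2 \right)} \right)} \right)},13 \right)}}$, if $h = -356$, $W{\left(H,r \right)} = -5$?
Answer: $5 i \sqrt{10} \approx 15.811 i$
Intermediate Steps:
$K{\left(O \right)} = - 24 O$ ($K{\left(O \right)} = 6 O \left(-4\right) = - 24 O$)
$v{\left(F,u \right)} = - \frac{4 u}{5}$ ($v{\left(F,u \right)} = - \frac{u 4}{5} = - \frac{4 u}{5}$)
$\sqrt{h + Q{\left(v{\left(-3,K{\left(W{\left(-4,-2 \right)} \right)} \right)},13 \right)}} = \sqrt{-356 - \left(-10 - \frac{4 \left(\left(-24\right) \left(-5\right)\right)}{5}\right)} = \sqrt{-356 - \left(-10 - 96\right)} = \sqrt{-356 + \left(10 - -96\right)} = \sqrt{-356 + \left(10 + 96\right)} = \sqrt{-356 + 106} = \sqrt{-250} = 5 i \sqrt{10}$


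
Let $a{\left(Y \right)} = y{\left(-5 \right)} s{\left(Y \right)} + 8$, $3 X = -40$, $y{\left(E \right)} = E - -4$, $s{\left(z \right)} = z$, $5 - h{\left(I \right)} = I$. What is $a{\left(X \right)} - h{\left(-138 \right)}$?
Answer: $- \frac{365}{3} \approx -121.67$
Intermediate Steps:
$h{\left(I \right)} = 5 - I$
$y{\left(E \right)} = 4 + E$ ($y{\left(E \right)} = E + 4 = 4 + E$)
$X = - \frac{40}{3}$ ($X = \frac{1}{3} \left(-40\right) = - \frac{40}{3} \approx -13.333$)
$a{\left(Y \right)} = 8 - Y$ ($a{\left(Y \right)} = \left(4 - 5\right) Y + 8 = - Y + 8 = 8 - Y$)
$a{\left(X \right)} - h{\left(-138 \right)} = \left(8 - - \frac{40}{3}\right) - \left(5 - -138\right) = \left(8 + \frac{40}{3}\right) - \left(5 + 138\right) = \frac{64}{3} - 143 = - \frac{365}{3}$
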